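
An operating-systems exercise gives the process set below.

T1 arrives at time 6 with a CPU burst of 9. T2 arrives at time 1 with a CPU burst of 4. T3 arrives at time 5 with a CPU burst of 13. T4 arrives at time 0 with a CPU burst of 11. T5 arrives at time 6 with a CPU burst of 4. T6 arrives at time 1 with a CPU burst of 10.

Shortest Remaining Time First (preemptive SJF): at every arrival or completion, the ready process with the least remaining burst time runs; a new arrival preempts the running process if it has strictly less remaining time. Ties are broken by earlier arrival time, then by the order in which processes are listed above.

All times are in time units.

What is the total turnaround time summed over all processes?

132

Gantt: | T4 0-1 | T2 1-5 | T4 5-6 | T5 6-10 | T4 10-19 | T1 19-28 | T6 28-38 | T3 38-51 |
Completion: T1=28  T2=5  T3=51  T4=19  T5=10  T6=38
Turnaround (C−A): T1=22  T2=4  T3=46  T4=19  T5=4  T6=37
Turnaround = completion − arrival: T1=22, T2=4, T3=46, T4=19, T5=4, T6=37
Total turnaround = 22 + 4 + 46 + 19 + 4 + 37 = 132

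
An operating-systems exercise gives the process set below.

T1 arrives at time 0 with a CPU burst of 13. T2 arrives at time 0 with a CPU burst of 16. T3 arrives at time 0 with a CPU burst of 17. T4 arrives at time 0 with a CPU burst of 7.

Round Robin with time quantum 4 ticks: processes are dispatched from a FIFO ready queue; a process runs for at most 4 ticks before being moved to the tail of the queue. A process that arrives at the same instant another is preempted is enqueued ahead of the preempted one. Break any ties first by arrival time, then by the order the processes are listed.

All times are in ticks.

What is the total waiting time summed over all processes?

Schedule: | T1 0-4 | T2 4-8 | T3 8-12 | T4 12-16 | T1 16-20 | T2 20-24 | T3 24-28 | T4 28-31 | T1 31-35 | T2 35-39 | T3 39-43 | T1 43-44 | T2 44-48 | T3 48-53 |
Completion: T1=44  T2=48  T3=53  T4=31
Waiting = turnaround − burst: T1=31, T2=32, T3=36, T4=24
Total waiting = 31 + 32 + 36 + 24 = 123

123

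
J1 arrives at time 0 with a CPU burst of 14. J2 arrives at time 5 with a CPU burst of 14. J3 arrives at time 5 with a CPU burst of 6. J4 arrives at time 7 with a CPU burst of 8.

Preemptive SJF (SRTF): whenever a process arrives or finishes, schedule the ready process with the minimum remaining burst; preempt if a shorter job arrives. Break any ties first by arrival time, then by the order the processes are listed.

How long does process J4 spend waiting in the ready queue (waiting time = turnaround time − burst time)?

Schedule: | J1 0-5 | J3 5-11 | J4 11-19 | J1 19-28 | J2 28-42 |
Completion: J1=28  J2=42  J3=11  J4=19
Turnaround (C−A): J1=28  J2=37  J3=6  J4=12
Waiting(J4) = turnaround − burst = 12 − 8 = 4

4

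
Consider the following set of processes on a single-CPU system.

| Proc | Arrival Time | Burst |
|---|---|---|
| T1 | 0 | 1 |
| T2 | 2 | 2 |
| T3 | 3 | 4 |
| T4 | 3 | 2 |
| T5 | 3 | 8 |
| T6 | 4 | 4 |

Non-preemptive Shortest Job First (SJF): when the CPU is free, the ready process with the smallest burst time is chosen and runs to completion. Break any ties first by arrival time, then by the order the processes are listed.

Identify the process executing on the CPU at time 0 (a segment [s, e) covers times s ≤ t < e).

Gantt: | T1 0-1 | idle 1-2 | T2 2-4 | T4 4-6 | T3 6-10 | T6 10-14 | T5 14-22 |
Completion: T1=1  T2=4  T3=10  T4=6  T5=22  T6=14

T1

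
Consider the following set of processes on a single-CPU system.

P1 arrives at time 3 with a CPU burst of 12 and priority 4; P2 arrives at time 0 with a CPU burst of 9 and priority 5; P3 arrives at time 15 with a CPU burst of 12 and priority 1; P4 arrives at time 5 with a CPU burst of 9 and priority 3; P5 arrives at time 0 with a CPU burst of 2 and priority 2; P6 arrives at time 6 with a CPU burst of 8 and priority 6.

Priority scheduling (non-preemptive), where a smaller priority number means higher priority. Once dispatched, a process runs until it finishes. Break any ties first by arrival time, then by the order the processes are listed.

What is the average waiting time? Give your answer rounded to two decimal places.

13.33

Schedule: | P5 0-2 | P2 2-11 | P4 11-20 | P3 20-32 | P1 32-44 | P6 44-52 |
Completion: P1=44  P2=11  P3=32  P4=20  P5=2  P6=52
Waiting times: P1=29, P2=2, P3=5, P4=6, P5=0, P6=38
Average waiting = (29+2+5+6+0+38) / 6 = 80/6 = 13.33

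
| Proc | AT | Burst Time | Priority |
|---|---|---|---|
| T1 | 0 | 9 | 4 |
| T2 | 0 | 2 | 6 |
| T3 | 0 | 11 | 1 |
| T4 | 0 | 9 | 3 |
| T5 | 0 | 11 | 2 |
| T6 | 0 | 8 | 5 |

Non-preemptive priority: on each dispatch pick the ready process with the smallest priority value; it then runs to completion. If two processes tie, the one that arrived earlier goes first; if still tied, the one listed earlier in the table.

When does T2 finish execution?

50

Gantt: | T3 0-11 | T5 11-22 | T4 22-31 | T1 31-40 | T6 40-48 | T2 48-50 |
Completion: T1=40  T2=50  T3=11  T4=31  T5=22  T6=48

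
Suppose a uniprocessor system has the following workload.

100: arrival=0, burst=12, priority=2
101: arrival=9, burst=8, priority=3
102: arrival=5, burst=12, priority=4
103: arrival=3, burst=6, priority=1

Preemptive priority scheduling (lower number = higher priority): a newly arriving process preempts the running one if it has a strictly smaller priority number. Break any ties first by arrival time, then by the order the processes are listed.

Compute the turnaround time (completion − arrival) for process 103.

6

Timeline: | 100 0-3 | 103 3-9 | 100 9-18 | 101 18-26 | 102 26-38 |
Completion: 100=18  101=26  102=38  103=9
Turnaround (C−A): 100=18  101=17  102=33  103=6
Turnaround(103) = completion − arrival = 9 − 3 = 6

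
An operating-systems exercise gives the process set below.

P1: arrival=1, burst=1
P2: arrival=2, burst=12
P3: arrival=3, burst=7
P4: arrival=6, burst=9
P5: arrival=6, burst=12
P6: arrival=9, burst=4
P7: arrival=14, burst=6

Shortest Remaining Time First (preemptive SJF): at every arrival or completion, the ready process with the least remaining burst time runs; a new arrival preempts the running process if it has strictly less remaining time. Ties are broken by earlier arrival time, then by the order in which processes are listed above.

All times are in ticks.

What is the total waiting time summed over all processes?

75

Schedule: | idle 0-1 | P1 1-2 | P2 2-3 | P3 3-10 | P6 10-14 | P7 14-20 | P4 20-29 | P2 29-40 | P5 40-52 |
Completion: P1=2  P2=40  P3=10  P4=29  P5=52  P6=14  P7=20
Turnaround (C−A): P1=1  P2=38  P3=7  P4=23  P5=46  P6=5  P7=6
Waiting = turnaround − burst: P1=0, P2=26, P3=0, P4=14, P5=34, P6=1, P7=0
Total waiting = 0 + 26 + 0 + 14 + 34 + 1 + 0 = 75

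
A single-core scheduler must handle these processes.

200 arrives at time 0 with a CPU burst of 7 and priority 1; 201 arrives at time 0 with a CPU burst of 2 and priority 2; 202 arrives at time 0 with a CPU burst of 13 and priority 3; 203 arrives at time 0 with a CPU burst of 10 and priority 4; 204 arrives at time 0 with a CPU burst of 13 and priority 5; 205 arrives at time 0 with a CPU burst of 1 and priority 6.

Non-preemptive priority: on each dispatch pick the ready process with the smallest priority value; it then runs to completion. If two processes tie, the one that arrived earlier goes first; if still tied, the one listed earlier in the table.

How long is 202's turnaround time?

22

Schedule: | 200 0-7 | 201 7-9 | 202 9-22 | 203 22-32 | 204 32-45 | 205 45-46 |
Completion: 200=7  201=9  202=22  203=32  204=45  205=46
Turnaround (C−A): 200=7  201=9  202=22  203=32  204=45  205=46
Turnaround(202) = completion − arrival = 22 − 0 = 22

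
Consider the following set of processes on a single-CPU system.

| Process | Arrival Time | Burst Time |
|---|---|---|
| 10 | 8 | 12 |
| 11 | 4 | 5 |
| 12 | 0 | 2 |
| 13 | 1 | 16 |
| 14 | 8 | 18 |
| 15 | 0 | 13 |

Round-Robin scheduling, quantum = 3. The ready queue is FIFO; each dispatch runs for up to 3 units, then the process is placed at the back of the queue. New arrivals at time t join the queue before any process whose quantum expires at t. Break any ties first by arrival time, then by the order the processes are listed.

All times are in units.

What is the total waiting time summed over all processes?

172

Timeline: | 12 0-2 | 15 2-5 | 13 5-8 | 11 8-11 | 15 11-14 | 10 14-17 | 14 17-20 | 13 20-23 | 11 23-25 | 15 25-28 | 10 28-31 | 14 31-34 | 13 34-37 | 15 37-40 | 10 40-43 | 14 43-46 | 13 46-49 | 15 49-50 | 10 50-53 | 14 53-56 | 13 56-59 | 14 59-62 | 13 62-63 | 14 63-66 |
Completion: 10=53  11=25  12=2  13=63  14=66  15=50
Waiting = turnaround − burst: 10=33, 11=16, 12=0, 13=46, 14=40, 15=37
Total waiting = 33 + 16 + 0 + 46 + 40 + 37 = 172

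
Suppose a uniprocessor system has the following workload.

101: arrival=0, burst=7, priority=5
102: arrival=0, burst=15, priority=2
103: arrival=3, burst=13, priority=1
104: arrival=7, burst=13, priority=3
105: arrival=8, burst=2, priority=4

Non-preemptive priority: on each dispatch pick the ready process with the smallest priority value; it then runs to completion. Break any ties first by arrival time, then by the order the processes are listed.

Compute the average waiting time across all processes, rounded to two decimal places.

Schedule: | 102 0-15 | 103 15-28 | 104 28-41 | 105 41-43 | 101 43-50 |
Completion: 101=50  102=15  103=28  104=41  105=43
Turnaround (C−A): 101=50  102=15  103=25  104=34  105=35
Waiting times: 101=43, 102=0, 103=12, 104=21, 105=33
Average waiting = (43+0+12+21+33) / 5 = 109/5 = 21.80

21.80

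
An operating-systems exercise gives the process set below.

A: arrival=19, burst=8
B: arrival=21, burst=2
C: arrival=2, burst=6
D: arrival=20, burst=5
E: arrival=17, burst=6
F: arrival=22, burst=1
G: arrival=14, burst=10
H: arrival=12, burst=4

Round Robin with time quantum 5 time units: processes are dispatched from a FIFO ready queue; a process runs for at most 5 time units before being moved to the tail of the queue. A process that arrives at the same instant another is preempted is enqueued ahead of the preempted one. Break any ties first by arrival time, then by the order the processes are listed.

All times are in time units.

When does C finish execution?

Timeline: | idle 0-2 | C 2-8 | idle 8-12 | H 12-16 | G 16-21 | E 21-26 | A 26-31 | D 31-36 | B 36-38 | G 38-43 | F 43-44 | E 44-45 | A 45-48 |
Completion: A=48  B=38  C=8  D=36  E=45  F=44  G=43  H=16

8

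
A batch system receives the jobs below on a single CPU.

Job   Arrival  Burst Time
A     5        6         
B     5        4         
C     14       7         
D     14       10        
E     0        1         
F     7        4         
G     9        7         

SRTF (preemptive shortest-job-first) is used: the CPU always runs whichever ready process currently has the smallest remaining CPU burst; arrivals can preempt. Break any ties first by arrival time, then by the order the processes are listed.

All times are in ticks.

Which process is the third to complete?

Schedule: | E 0-1 | idle 1-5 | B 5-9 | F 9-13 | A 13-19 | G 19-26 | C 26-33 | D 33-43 |
Completion: A=19  B=9  C=33  D=43  E=1  F=13  G=26
Turnaround (C−A): A=14  B=4  C=19  D=29  E=1  F=6  G=17
Finish order: E → B → F → A → G → C → D

F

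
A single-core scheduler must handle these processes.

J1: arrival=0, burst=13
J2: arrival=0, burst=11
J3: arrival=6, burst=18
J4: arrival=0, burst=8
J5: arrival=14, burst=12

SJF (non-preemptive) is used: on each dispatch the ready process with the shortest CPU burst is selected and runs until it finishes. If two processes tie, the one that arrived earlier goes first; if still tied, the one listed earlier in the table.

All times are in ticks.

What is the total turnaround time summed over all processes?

Gantt: | J4 0-8 | J2 8-19 | J5 19-31 | J1 31-44 | J3 44-62 |
Completion: J1=44  J2=19  J3=62  J4=8  J5=31
Turnaround (C−A): J1=44  J2=19  J3=56  J4=8  J5=17
Turnaround = completion − arrival: J1=44, J2=19, J3=56, J4=8, J5=17
Total turnaround = 44 + 19 + 56 + 8 + 17 = 144

144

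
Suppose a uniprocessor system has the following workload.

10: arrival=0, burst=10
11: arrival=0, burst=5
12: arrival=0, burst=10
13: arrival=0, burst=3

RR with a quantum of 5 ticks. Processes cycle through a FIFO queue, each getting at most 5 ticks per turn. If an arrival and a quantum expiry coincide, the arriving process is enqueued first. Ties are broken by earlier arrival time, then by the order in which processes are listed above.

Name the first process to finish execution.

11

Gantt: | 10 0-5 | 11 5-10 | 12 10-15 | 13 15-18 | 10 18-23 | 12 23-28 |
Completion: 10=23  11=10  12=28  13=18
Turnaround (C−A): 10=23  11=10  12=28  13=18
Finish order: 11 → 13 → 10 → 12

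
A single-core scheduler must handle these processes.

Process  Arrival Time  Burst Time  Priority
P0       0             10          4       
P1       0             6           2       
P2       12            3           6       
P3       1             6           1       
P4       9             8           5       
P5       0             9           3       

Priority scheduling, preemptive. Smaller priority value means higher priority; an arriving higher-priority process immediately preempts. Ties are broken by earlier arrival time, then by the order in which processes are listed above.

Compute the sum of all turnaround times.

130

Gantt: | P1 0-1 | P3 1-7 | P1 7-12 | P5 12-21 | P0 21-31 | P4 31-39 | P2 39-42 |
Completion: P0=31  P1=12  P2=42  P3=7  P4=39  P5=21
Turnaround = completion − arrival: P0=31, P1=12, P2=30, P3=6, P4=30, P5=21
Total turnaround = 31 + 12 + 30 + 6 + 30 + 21 = 130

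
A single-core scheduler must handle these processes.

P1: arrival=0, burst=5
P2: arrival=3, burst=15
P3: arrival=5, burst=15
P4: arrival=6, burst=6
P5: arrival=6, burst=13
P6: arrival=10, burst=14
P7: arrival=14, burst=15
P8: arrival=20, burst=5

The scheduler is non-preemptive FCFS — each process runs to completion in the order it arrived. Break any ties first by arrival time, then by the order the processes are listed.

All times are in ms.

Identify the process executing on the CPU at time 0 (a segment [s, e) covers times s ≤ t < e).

Gantt: | P1 0-5 | P2 5-20 | P3 20-35 | P4 35-41 | P5 41-54 | P6 54-68 | P7 68-83 | P8 83-88 |
Completion: P1=5  P2=20  P3=35  P4=41  P5=54  P6=68  P7=83  P8=88
Turnaround (C−A): P1=5  P2=17  P3=30  P4=35  P5=48  P6=58  P7=69  P8=68

P1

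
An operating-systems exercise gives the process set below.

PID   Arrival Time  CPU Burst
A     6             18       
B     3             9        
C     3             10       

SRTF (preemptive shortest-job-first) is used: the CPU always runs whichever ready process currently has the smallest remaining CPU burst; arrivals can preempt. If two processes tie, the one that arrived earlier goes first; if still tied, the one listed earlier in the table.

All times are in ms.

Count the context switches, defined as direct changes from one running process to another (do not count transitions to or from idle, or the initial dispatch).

2

Schedule: | idle 0-3 | B 3-12 | C 12-22 | A 22-40 |
Completion: A=40  B=12  C=22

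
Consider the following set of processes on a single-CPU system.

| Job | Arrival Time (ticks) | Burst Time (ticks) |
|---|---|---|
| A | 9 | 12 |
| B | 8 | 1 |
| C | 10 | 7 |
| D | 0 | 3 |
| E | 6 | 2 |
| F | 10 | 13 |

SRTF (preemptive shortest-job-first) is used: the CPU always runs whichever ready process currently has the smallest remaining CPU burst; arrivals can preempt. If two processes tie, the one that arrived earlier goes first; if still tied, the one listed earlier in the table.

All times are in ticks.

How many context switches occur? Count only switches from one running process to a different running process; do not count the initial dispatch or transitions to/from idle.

Timeline: | D 0-3 | idle 3-6 | E 6-8 | B 8-9 | A 9-10 | C 10-17 | A 17-28 | F 28-41 |
Completion: A=28  B=9  C=17  D=3  E=8  F=41
Turnaround (C−A): A=19  B=1  C=7  D=3  E=2  F=31

5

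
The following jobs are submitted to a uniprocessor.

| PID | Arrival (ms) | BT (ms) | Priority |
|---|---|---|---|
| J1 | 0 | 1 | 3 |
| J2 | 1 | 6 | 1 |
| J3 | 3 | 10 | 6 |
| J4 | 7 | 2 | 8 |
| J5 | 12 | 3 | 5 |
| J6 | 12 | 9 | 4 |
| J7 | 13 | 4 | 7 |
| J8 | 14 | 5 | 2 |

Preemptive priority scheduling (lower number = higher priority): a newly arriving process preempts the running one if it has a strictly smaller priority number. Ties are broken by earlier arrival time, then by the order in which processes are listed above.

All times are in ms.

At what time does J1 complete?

Gantt: | J1 0-1 | J2 1-7 | J3 7-12 | J6 12-14 | J8 14-19 | J6 19-26 | J5 26-29 | J3 29-34 | J7 34-38 | J4 38-40 |
Completion: J1=1  J2=7  J3=34  J4=40  J5=29  J6=26  J7=38  J8=19
Turnaround (C−A): J1=1  J2=6  J3=31  J4=33  J5=17  J6=14  J7=25  J8=5

1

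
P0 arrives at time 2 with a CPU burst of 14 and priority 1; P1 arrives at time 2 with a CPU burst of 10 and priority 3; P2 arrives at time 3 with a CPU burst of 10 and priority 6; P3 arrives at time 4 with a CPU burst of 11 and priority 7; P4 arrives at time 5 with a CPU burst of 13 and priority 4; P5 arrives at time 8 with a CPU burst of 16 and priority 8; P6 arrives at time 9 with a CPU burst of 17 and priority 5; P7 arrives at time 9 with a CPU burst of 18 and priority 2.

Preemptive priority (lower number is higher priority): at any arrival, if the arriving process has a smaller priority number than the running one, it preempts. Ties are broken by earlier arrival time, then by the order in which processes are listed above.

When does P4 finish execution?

Gantt: | idle 0-2 | P0 2-16 | P7 16-34 | P1 34-44 | P4 44-57 | P6 57-74 | P2 74-84 | P3 84-95 | P5 95-111 |
Completion: P0=16  P1=44  P2=84  P3=95  P4=57  P5=111  P6=74  P7=34

57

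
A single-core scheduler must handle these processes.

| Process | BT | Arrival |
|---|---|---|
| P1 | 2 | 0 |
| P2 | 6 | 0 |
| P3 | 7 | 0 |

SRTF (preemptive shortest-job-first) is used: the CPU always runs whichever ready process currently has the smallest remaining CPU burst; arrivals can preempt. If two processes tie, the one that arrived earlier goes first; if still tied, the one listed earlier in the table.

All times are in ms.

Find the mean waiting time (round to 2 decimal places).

3.33

Timeline: | P1 0-2 | P2 2-8 | P3 8-15 |
Completion: P1=2  P2=8  P3=15
Waiting times: P1=0, P2=2, P3=8
Average waiting = (0+2+8) / 3 = 10/3 = 3.33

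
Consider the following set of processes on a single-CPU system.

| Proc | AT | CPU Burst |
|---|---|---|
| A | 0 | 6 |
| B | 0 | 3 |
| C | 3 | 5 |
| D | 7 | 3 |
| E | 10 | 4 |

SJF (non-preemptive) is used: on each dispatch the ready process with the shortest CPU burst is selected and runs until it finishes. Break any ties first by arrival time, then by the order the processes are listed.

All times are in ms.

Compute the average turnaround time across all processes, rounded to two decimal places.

7.60

Gantt: | B 0-3 | C 3-8 | D 8-11 | E 11-15 | A 15-21 |
Completion: A=21  B=3  C=8  D=11  E=15
Turnaround (C−A): A=21  B=3  C=5  D=4  E=5
Turnaround times: A=21, B=3, C=5, D=4, E=5
Average turnaround = (21+3+5+4+5) / 5 = 38/5 = 7.60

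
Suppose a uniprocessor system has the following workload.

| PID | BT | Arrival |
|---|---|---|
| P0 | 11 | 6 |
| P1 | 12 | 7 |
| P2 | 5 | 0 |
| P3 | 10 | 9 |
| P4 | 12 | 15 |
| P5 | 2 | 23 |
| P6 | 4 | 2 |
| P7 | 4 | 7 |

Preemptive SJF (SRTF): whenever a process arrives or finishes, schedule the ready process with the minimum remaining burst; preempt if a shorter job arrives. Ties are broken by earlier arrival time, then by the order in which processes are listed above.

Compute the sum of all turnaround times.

150

Schedule: | P2 0-5 | P6 5-9 | P7 9-13 | P3 13-23 | P5 23-25 | P0 25-36 | P1 36-48 | P4 48-60 |
Completion: P0=36  P1=48  P2=5  P3=23  P4=60  P5=25  P6=9  P7=13
Turnaround (C−A): P0=30  P1=41  P2=5  P3=14  P4=45  P5=2  P6=7  P7=6
Turnaround = completion − arrival: P0=30, P1=41, P2=5, P3=14, P4=45, P5=2, P6=7, P7=6
Total turnaround = 30 + 41 + 5 + 14 + 45 + 2 + 7 + 6 = 150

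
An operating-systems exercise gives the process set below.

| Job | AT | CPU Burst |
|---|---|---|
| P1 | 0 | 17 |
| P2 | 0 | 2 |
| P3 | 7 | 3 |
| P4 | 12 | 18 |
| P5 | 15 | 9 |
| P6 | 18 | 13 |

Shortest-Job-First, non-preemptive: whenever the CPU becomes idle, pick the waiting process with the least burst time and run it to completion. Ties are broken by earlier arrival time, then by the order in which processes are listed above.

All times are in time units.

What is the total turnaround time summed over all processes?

Schedule: | P2 0-2 | P1 2-19 | P3 19-22 | P5 22-31 | P6 31-44 | P4 44-62 |
Completion: P1=19  P2=2  P3=22  P4=62  P5=31  P6=44
Turnaround (C−A): P1=19  P2=2  P3=15  P4=50  P5=16  P6=26
Turnaround = completion − arrival: P1=19, P2=2, P3=15, P4=50, P5=16, P6=26
Total turnaround = 19 + 2 + 15 + 50 + 16 + 26 = 128

128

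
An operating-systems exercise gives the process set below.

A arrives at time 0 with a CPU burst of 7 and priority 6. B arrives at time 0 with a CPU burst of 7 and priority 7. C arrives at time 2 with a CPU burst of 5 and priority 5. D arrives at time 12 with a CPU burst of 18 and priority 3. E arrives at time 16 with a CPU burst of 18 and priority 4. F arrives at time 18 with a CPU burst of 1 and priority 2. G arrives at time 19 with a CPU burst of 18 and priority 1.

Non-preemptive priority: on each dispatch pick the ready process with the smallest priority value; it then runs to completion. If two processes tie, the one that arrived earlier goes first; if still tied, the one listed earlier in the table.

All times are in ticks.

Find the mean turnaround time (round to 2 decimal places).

31.43

Timeline: | A 0-7 | C 7-12 | D 12-30 | G 30-48 | F 48-49 | E 49-67 | B 67-74 |
Completion: A=7  B=74  C=12  D=30  E=67  F=49  G=48
Turnaround (C−A): A=7  B=74  C=10  D=18  E=51  F=31  G=29
Turnaround times: A=7, B=74, C=10, D=18, E=51, F=31, G=29
Average turnaround = (7+74+10+18+51+31+29) / 7 = 220/7 = 31.43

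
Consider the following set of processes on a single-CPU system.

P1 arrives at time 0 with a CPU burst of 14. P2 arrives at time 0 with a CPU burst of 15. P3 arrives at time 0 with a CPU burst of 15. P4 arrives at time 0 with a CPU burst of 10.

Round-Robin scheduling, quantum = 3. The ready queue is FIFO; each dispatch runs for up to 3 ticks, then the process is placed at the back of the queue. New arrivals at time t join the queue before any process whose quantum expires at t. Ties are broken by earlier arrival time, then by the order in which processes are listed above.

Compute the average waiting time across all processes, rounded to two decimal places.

Schedule: | P1 0-3 | P2 3-6 | P3 6-9 | P4 9-12 | P1 12-15 | P2 15-18 | P3 18-21 | P4 21-24 | P1 24-27 | P2 27-30 | P3 30-33 | P4 33-36 | P1 36-39 | P2 39-42 | P3 42-45 | P4 45-46 | P1 46-48 | P2 48-51 | P3 51-54 |
Completion: P1=48  P2=51  P3=54  P4=46
Waiting times: P1=34, P2=36, P3=39, P4=36
Average waiting = (34+36+39+36) / 4 = 145/4 = 36.25

36.25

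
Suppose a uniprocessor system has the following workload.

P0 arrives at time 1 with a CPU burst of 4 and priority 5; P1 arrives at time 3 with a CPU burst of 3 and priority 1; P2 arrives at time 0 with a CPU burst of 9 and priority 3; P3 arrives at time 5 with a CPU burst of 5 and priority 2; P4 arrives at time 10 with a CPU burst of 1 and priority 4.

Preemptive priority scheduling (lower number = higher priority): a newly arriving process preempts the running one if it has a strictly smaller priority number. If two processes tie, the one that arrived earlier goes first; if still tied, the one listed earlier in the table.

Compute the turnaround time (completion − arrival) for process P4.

Gantt: | P2 0-3 | P1 3-6 | P3 6-11 | P2 11-17 | P4 17-18 | P0 18-22 |
Completion: P0=22  P1=6  P2=17  P3=11  P4=18
Turnaround(P4) = completion − arrival = 18 − 10 = 8

8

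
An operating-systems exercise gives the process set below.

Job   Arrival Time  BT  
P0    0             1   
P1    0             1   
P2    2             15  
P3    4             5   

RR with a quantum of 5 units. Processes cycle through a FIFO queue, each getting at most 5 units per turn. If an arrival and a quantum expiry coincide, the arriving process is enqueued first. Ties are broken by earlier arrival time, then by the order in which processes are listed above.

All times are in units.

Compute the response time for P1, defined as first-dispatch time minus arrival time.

Schedule: | P0 0-1 | P1 1-2 | P2 2-7 | P3 7-12 | P2 12-22 |
Completion: P0=1  P1=2  P2=22  P3=12
Turnaround (C−A): P0=1  P1=2  P2=20  P3=8
Response(P1) = first start − arrival = 1 − 0 = 1

1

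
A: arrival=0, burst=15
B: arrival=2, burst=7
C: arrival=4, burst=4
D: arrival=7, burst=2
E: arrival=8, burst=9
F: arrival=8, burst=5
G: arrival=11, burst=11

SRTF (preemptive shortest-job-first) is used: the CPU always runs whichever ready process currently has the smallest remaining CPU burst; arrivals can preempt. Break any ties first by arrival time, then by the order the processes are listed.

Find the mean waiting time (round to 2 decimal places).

Schedule: | A 0-2 | B 2-4 | C 4-8 | D 8-10 | B 10-15 | F 15-20 | E 20-29 | G 29-40 | A 40-53 |
Completion: A=53  B=15  C=8  D=10  E=29  F=20  G=40
Turnaround (C−A): A=53  B=13  C=4  D=3  E=21  F=12  G=29
Waiting times: A=38, B=6, C=0, D=1, E=12, F=7, G=18
Average waiting = (38+6+0+1+12+7+18) / 7 = 82/7 = 11.71

11.71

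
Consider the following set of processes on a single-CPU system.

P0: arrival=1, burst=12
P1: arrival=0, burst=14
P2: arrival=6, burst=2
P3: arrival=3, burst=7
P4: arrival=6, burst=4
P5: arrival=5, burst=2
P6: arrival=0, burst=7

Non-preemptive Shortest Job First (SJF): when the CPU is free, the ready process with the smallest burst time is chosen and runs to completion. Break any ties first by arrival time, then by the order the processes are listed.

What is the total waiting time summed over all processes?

77

Schedule: | P6 0-7 | P5 7-9 | P2 9-11 | P4 11-15 | P3 15-22 | P0 22-34 | P1 34-48 |
Completion: P0=34  P1=48  P2=11  P3=22  P4=15  P5=9  P6=7
Turnaround (C−A): P0=33  P1=48  P2=5  P3=19  P4=9  P5=4  P6=7
Waiting = turnaround − burst: P0=21, P1=34, P2=3, P3=12, P4=5, P5=2, P6=0
Total waiting = 21 + 34 + 3 + 12 + 5 + 2 + 0 = 77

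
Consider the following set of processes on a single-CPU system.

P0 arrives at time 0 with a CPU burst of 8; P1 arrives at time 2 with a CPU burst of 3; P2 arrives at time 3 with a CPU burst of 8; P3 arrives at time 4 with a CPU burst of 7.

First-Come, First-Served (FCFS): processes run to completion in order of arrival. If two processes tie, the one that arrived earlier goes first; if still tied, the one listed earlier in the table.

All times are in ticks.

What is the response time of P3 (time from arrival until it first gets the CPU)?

Gantt: | P0 0-8 | P1 8-11 | P2 11-19 | P3 19-26 |
Completion: P0=8  P1=11  P2=19  P3=26
Turnaround (C−A): P0=8  P1=9  P2=16  P3=22
Response(P3) = first start − arrival = 19 − 4 = 15

15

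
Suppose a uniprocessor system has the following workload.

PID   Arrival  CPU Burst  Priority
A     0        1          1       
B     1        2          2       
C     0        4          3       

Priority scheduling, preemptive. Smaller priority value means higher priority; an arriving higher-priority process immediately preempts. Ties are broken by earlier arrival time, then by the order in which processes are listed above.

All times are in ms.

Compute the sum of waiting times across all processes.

3

Timeline: | A 0-1 | B 1-3 | C 3-7 |
Completion: A=1  B=3  C=7
Turnaround (C−A): A=1  B=2  C=7
Waiting = turnaround − burst: A=0, B=0, C=3
Total waiting = 0 + 0 + 3 = 3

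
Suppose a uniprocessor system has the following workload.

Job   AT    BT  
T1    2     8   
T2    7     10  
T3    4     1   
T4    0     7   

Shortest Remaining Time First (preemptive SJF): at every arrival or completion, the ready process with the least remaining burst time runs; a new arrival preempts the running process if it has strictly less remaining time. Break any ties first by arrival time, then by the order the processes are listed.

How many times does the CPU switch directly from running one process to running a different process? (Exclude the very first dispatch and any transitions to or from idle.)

Timeline: | T4 0-4 | T3 4-5 | T4 5-8 | T1 8-16 | T2 16-26 |
Completion: T1=16  T2=26  T3=5  T4=8

4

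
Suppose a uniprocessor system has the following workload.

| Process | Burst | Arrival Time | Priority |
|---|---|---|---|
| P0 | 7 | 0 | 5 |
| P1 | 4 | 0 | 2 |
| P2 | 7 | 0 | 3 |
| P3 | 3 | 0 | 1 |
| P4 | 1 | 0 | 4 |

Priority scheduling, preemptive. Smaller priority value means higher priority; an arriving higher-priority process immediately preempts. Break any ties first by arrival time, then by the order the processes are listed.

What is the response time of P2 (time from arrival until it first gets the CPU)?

Schedule: | P3 0-3 | P1 3-7 | P2 7-14 | P4 14-15 | P0 15-22 |
Completion: P0=22  P1=7  P2=14  P3=3  P4=15
Turnaround (C−A): P0=22  P1=7  P2=14  P3=3  P4=15
Response(P2) = first start − arrival = 7 − 0 = 7

7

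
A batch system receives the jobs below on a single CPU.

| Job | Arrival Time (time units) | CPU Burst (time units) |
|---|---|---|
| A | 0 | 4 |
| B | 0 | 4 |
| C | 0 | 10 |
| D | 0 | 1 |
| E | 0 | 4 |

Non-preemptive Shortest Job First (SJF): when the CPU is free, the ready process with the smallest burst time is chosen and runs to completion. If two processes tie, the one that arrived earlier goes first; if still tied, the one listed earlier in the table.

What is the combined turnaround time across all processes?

51

Schedule: | D 0-1 | A 1-5 | B 5-9 | E 9-13 | C 13-23 |
Completion: A=5  B=9  C=23  D=1  E=13
Turnaround (C−A): A=5  B=9  C=23  D=1  E=13
Turnaround = completion − arrival: A=5, B=9, C=23, D=1, E=13
Total turnaround = 5 + 9 + 23 + 1 + 13 = 51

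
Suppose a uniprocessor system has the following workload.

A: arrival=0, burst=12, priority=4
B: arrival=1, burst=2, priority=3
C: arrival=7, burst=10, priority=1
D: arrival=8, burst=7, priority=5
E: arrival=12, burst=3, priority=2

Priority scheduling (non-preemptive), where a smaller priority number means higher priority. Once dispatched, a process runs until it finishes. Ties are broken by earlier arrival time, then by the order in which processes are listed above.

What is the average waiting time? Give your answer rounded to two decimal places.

Gantt: | A 0-12 | C 12-22 | E 22-25 | B 25-27 | D 27-34 |
Completion: A=12  B=27  C=22  D=34  E=25
Turnaround (C−A): A=12  B=26  C=15  D=26  E=13
Waiting times: A=0, B=24, C=5, D=19, E=10
Average waiting = (0+24+5+19+10) / 5 = 58/5 = 11.60

11.60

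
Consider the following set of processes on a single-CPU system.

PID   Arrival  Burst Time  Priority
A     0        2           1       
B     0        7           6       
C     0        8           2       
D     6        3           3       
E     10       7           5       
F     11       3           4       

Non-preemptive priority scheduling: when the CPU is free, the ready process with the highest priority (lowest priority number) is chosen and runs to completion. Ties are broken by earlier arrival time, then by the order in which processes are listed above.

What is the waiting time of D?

4

Timeline: | A 0-2 | C 2-10 | D 10-13 | F 13-16 | E 16-23 | B 23-30 |
Completion: A=2  B=30  C=10  D=13  E=23  F=16
Turnaround (C−A): A=2  B=30  C=10  D=7  E=13  F=5
Waiting(D) = turnaround − burst = 7 − 3 = 4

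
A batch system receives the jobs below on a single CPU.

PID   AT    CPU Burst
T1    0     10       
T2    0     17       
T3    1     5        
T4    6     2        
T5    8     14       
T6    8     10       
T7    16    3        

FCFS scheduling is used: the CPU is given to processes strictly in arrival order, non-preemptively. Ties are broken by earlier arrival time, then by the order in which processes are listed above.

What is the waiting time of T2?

10

Gantt: | T1 0-10 | T2 10-27 | T3 27-32 | T4 32-34 | T5 34-48 | T6 48-58 | T7 58-61 |
Completion: T1=10  T2=27  T3=32  T4=34  T5=48  T6=58  T7=61
Turnaround (C−A): T1=10  T2=27  T3=31  T4=28  T5=40  T6=50  T7=45
Waiting(T2) = turnaround − burst = 27 − 17 = 10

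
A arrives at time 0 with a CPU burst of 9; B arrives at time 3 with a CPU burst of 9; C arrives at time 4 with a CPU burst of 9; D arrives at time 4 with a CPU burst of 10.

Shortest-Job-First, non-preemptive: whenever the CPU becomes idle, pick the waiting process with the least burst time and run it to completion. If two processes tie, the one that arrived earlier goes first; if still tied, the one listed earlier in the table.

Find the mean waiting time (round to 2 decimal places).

10.75

Schedule: | A 0-9 | B 9-18 | C 18-27 | D 27-37 |
Completion: A=9  B=18  C=27  D=37
Turnaround (C−A): A=9  B=15  C=23  D=33
Waiting times: A=0, B=6, C=14, D=23
Average waiting = (0+6+14+23) / 4 = 43/4 = 10.75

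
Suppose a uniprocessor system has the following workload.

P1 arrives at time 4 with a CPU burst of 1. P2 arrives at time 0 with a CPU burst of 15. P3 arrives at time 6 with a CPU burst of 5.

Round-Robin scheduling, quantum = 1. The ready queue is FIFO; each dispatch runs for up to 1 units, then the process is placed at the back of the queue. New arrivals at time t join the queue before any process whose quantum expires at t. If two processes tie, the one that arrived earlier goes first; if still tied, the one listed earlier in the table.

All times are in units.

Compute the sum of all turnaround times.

Gantt: | P2 0-4 | P1 4-5 | P2 5-6 | P3 6-7 | P2 7-8 | P3 8-9 | P2 9-10 | P3 10-11 | P2 11-12 | P3 12-13 | P2 13-14 | P3 14-15 | P2 15-21 |
Completion: P1=5  P2=21  P3=15
Turnaround = completion − arrival: P1=1, P2=21, P3=9
Total turnaround = 1 + 21 + 9 = 31

31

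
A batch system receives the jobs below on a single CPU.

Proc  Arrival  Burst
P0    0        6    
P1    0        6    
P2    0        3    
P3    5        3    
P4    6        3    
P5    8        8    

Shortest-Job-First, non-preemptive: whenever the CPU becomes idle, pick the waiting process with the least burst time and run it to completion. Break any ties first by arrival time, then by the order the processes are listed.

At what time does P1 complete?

21

Timeline: | P2 0-3 | P0 3-9 | P3 9-12 | P4 12-15 | P1 15-21 | P5 21-29 |
Completion: P0=9  P1=21  P2=3  P3=12  P4=15  P5=29
Turnaround (C−A): P0=9  P1=21  P2=3  P3=7  P4=9  P5=21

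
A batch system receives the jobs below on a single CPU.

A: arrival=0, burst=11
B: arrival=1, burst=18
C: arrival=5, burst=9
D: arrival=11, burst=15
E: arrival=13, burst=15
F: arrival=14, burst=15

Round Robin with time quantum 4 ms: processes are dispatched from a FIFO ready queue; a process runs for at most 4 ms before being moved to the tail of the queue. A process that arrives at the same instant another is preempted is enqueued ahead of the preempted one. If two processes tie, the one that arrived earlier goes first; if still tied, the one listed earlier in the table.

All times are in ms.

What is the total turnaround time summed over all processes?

Schedule: | A 0-4 | B 4-8 | A 8-12 | C 12-16 | B 16-20 | D 20-24 | A 24-27 | E 27-31 | F 31-35 | C 35-39 | B 39-43 | D 43-47 | E 47-51 | F 51-55 | C 55-56 | B 56-60 | D 60-64 | E 64-68 | F 68-72 | B 72-74 | D 74-77 | E 77-80 | F 80-83 |
Completion: A=27  B=74  C=56  D=77  E=80  F=83
Turnaround (C−A): A=27  B=73  C=51  D=66  E=67  F=69
Turnaround = completion − arrival: A=27, B=73, C=51, D=66, E=67, F=69
Total turnaround = 27 + 73 + 51 + 66 + 67 + 69 = 353

353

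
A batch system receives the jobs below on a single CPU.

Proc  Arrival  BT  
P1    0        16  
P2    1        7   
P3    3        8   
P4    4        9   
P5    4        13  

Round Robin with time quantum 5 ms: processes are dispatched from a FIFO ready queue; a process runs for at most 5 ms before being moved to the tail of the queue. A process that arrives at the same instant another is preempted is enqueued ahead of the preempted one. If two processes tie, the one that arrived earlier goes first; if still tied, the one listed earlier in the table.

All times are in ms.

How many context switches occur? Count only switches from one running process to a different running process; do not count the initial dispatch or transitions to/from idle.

Gantt: | P1 0-5 | P2 5-10 | P3 10-15 | P4 15-20 | P5 20-25 | P1 25-30 | P2 30-32 | P3 32-35 | P4 35-39 | P5 39-44 | P1 44-49 | P5 49-52 | P1 52-53 |
Completion: P1=53  P2=32  P3=35  P4=39  P5=52
Turnaround (C−A): P1=53  P2=31  P3=32  P4=35  P5=48

12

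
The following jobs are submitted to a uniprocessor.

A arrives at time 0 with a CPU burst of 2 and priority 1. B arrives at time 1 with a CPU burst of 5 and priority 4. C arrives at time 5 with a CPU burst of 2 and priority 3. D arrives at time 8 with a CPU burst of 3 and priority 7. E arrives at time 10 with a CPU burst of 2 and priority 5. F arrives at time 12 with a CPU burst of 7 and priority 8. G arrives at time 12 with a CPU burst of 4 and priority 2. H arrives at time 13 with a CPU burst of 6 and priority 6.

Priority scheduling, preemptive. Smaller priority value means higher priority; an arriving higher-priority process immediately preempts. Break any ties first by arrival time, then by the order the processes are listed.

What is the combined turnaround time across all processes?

Schedule: | A 0-2 | B 2-5 | C 5-7 | B 7-9 | D 9-10 | E 10-12 | G 12-16 | H 16-22 | D 22-24 | F 24-31 |
Completion: A=2  B=9  C=7  D=24  E=12  F=31  G=16  H=22
Turnaround (C−A): A=2  B=8  C=2  D=16  E=2  F=19  G=4  H=9
Turnaround = completion − arrival: A=2, B=8, C=2, D=16, E=2, F=19, G=4, H=9
Total turnaround = 2 + 8 + 2 + 16 + 2 + 19 + 4 + 9 = 62

62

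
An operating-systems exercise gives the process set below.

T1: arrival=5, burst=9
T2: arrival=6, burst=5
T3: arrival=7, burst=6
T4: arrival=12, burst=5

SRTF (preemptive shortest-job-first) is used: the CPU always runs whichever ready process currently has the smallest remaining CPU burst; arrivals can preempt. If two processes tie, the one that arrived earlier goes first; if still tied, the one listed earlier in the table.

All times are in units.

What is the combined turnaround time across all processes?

Schedule: | idle 0-5 | T1 5-6 | T2 6-11 | T3 11-17 | T4 17-22 | T1 22-30 |
Completion: T1=30  T2=11  T3=17  T4=22
Turnaround = completion − arrival: T1=25, T2=5, T3=10, T4=10
Total turnaround = 25 + 5 + 10 + 10 = 50

50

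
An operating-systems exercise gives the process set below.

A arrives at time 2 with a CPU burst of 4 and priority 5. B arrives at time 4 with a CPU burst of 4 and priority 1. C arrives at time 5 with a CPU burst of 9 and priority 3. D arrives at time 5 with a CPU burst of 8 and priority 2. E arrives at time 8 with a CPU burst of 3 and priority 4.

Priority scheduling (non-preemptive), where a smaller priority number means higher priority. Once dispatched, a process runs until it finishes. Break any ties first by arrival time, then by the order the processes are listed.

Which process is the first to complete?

Gantt: | idle 0-2 | A 2-6 | B 6-10 | D 10-18 | C 18-27 | E 27-30 |
Completion: A=6  B=10  C=27  D=18  E=30
Turnaround (C−A): A=4  B=6  C=22  D=13  E=22
Finish order: A → B → D → C → E

A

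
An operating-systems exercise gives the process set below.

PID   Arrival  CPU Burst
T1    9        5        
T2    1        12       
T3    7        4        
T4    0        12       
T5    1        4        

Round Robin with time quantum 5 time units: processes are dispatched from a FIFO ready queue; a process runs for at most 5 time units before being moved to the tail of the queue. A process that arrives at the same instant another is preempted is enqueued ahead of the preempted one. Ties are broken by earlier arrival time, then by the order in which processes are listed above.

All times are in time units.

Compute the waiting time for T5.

Schedule: | T4 0-5 | T2 5-10 | T5 10-14 | T4 14-19 | T3 19-23 | T1 23-28 | T2 28-33 | T4 33-35 | T2 35-37 |
Completion: T1=28  T2=37  T3=23  T4=35  T5=14
Turnaround (C−A): T1=19  T2=36  T3=16  T4=35  T5=13
Waiting(T5) = turnaround − burst = 13 − 4 = 9

9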